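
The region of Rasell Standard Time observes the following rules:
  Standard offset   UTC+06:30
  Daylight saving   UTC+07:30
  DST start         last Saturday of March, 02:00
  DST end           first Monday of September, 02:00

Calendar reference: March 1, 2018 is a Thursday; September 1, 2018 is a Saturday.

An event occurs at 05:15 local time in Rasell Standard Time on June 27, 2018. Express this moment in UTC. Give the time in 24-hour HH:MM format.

1 March 2018 is a Thursday, so Saturdays fall on 3, 10, 17, 24, 31; the last is March 31.
1 September 2018 is a Saturday, so the first Monday is September 3.
June 27, 2018 falls between 31 March and 3 September, so daylight saving is in effect and Rasell Standard Time is at UTC+07:30.
05:15 local − 7h30m = 21:45 UTC (rolling into the previous day, 26 June 2018).

21:45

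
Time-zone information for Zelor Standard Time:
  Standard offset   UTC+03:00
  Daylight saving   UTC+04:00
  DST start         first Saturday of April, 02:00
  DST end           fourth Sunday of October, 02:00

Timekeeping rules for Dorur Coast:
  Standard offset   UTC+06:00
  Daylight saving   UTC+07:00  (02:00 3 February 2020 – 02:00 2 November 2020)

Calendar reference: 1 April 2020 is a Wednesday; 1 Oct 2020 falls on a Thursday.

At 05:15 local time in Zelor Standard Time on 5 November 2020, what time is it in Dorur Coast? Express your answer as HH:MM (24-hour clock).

1 April 2020 is a Wednesday, so the first Saturday is April 4.
1 October 2020 is a Thursday, so the first Sunday is October 4 and the fourth is October 25.
5 November 2020 does not fall between 4 April and 25 October, so daylight saving is not in effect and Zelor Standard Time is at UTC+03:00.
05:15 Zelor Standard Time − 3h = 02:15 UTC.
At the standard offset (UTC+06:00), 02:15 UTC + 6h = 08:15 Dorur Coast standard time.
The standard-time date in Dorur Coast, 5 November 2020, does not fall between 3 February and 2 November, so daylight saving is not in effect and Dorur Coast is at UTC+06:00.
02:15 UTC + 6h = 08:15 Dorur Coast.

08:15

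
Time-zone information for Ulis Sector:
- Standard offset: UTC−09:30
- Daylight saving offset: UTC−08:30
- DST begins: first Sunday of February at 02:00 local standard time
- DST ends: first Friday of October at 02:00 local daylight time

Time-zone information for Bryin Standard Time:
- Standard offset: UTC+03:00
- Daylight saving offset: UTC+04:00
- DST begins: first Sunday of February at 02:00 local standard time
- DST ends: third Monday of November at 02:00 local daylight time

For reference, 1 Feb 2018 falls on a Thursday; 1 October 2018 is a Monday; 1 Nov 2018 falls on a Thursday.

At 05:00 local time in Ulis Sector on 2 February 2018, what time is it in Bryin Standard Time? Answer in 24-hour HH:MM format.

1 February 2018 is a Thursday, so the first Sunday is February 4.
1 October 2018 is a Monday, so the first Friday is October 5.
2 February 2018 does not fall between 4 February and 5 October, so daylight saving is not in effect and Ulis Sector is at UTC−09:30.
05:00 Ulis Sector + 9h30m = 14:30 UTC.
1 February 2018 is a Thursday, so the first Sunday is February 4.
1 November 2018 is a Thursday, so the first Monday is November 5 and the third is November 19.
At the standard offset (UTC+03:00), 14:30 UTC + 3h = 17:30 Bryin Standard Time standard time.
The standard-time date in Bryin Standard Time, 2 February 2018, is outside the daylight-saving period (4 February – 19 November), so Bryin Standard Time is on standard time, UTC+03:00.
14:30 UTC + 3h = 17:30 Bryin Standard Time.

17:30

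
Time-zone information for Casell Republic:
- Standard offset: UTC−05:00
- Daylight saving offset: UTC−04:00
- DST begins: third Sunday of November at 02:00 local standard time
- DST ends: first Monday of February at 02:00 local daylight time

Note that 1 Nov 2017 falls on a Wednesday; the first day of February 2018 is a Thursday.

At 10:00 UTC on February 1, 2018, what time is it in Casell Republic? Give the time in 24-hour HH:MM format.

06:00

1 November 2017 is a Wednesday, so the first Sunday is November 5 and the third is November 19.
1 February 2018 is a Thursday, so the first Monday is February 5.
At the standard offset (UTC−05:00), 10:00 UTC − 5h = 05:00 Casell Republic standard time.
Daylight saving runs 19 November 2017 – 5 February 2018; the standard-time date in Casell Republic, February 1, 2018, is inside that window, so Casell Republic is at UTC−04:00.
10:00 UTC − 4h = 06:00 local.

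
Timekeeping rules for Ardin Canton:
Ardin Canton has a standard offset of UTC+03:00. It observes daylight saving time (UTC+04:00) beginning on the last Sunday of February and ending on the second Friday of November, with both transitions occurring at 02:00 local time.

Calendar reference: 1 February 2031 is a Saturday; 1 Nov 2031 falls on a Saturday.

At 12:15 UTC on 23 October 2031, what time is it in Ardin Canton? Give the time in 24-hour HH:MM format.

16:15

1 February 2031 is a Saturday, so Sundays fall on 2, 9, 16, 23; the last is February 23.
1 November 2031 is a Saturday, so the first Friday is November 7 and the second is November 14.
At the standard offset (UTC+03:00), 12:15 UTC + 3h = 15:15 Ardin Canton standard time.
The standard-time date in Ardin Canton, 23 October 2031, lies within the daylight-saving period (23 February – 14 November), so Ardin Canton is on daylight time, UTC+04:00.
12:15 UTC + 4h = 16:15 local.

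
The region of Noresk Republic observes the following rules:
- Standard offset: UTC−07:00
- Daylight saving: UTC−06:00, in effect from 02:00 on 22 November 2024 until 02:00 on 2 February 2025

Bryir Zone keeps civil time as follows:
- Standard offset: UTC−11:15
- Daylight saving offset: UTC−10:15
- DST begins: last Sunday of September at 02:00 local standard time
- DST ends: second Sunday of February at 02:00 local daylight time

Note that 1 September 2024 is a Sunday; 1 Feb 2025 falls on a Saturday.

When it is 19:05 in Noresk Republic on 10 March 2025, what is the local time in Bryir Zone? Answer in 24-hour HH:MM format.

14:50

10 March 2025 is outside the daylight-saving period (22 November 2024 – 2 February 2025), so Noresk Republic is on standard time, UTC−07:00.
19:05 Noresk Republic + 7h = 02:05 UTC (rolling into the next day, 11 March 2025).
1 September 2024 is a Sunday, so Sundays fall on 1, 8, 15, 22, 29; the last is September 29.
1 February 2025 is a Saturday, so the first Sunday is February 2 and the second is February 9.
At the standard offset (UTC−11:15), 02:05 UTC − 11h15m = 14:50 Bryir Zone standard time (rolling into the previous day, 10 March 2025).
The standard-time date in Bryir Zone, 10 March 2025, is outside the daylight-saving period (29 September 2024 – 9 February 2025), so Bryir Zone is on standard time, UTC−11:15.
02:05 UTC − 11h15m = 14:50 Bryir Zone (rolling into the previous day, 10 March 2025).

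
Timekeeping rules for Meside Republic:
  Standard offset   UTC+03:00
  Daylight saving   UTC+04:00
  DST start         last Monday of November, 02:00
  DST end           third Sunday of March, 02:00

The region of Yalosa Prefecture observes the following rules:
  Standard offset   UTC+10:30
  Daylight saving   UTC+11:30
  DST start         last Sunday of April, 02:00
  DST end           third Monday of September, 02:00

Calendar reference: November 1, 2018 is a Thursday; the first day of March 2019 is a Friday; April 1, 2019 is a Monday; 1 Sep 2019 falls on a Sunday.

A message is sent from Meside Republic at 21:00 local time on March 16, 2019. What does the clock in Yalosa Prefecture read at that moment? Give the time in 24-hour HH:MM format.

1 November 2018 is a Thursday, so Mondays fall on 5, 12, 19, 26; the last is November 26.
1 March 2019 is a Friday, so the first Sunday is March 3 and the third is March 17.
March 16, 2019 falls between 26 November 2018 and 17 March 2019, so daylight saving is in effect and Meside Republic is at UTC+04:00.
21:00 Meside Republic − 4h = 17:00 UTC.
1 April 2019 is a Monday, so Sundays fall on 7, 14, 21, 28; the last is April 28.
1 September 2019 is a Sunday, so the first Monday is September 2 and the third is September 16.
At the standard offset (UTC+10:30), 17:00 UTC + 10h30m = 03:30 Yalosa Prefecture standard time (rolling into the next day, 17 March 2019).
Daylight saving runs 28 April – 16 September; the standard-time date in Yalosa Prefecture, March 17, 2019, is outside that window, so Yalosa Prefecture is on standard time at UTC+10:30.
17:00 UTC + 10h30m = 03:30 Yalosa Prefecture (rolling into the next day, 17 March 2019).

03:30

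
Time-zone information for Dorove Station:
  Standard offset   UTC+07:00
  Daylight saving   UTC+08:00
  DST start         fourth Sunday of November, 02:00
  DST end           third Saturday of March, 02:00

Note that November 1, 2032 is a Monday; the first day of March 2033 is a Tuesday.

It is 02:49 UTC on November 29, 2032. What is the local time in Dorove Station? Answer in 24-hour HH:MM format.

10:49

1 November 2032 is a Monday, so the first Sunday is November 7 and the fourth is November 28.
1 March 2033 is a Tuesday, so the first Saturday is March 5 and the third is March 19.
At the standard offset (UTC+07:00), 02:49 UTC + 7h = 09:49 Dorove Station standard time.
The standard-time date in Dorove Station, November 29, 2032, lies within the daylight-saving period (28 November 2032 – 19 March 2033), so Dorove Station is on daylight time, UTC+08:00.
02:49 UTC + 8h = 10:49 local.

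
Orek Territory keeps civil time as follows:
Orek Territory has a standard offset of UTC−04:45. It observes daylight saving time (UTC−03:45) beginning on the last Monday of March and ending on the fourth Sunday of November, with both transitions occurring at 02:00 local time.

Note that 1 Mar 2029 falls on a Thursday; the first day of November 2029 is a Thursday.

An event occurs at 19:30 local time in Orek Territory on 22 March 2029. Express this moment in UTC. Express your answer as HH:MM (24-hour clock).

00:15

1 March 2029 is a Thursday, so Mondays fall on 5, 12, 19, 26; the last is March 26.
1 November 2029 is a Thursday, so the first Sunday is November 4 and the fourth is November 25.
Daylight saving runs 26 March – 25 November; 22 March 2029 is outside that window, so Orek Territory is on standard time at UTC−04:45.
19:30 local + 4h45m = 00:15 UTC (rolling into the next day, 23 March 2029).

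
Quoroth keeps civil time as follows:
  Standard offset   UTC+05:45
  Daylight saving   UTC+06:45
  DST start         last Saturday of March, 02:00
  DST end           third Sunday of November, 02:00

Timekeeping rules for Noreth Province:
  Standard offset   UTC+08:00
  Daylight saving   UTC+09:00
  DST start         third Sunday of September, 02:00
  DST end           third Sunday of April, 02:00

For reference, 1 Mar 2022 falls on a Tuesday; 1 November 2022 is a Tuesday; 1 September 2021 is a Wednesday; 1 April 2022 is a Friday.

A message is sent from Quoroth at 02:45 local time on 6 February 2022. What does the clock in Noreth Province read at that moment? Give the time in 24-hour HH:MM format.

1 March 2022 is a Tuesday, so Saturdays fall on 5, 12, 19, 26; the last is March 26.
1 November 2022 is a Tuesday, so the first Sunday is November 6 and the third is November 20.
6 February 2022 does not fall between 26 March and 20 November, so daylight saving is not in effect and Quoroth is at UTC+05:45.
02:45 Quoroth − 5h45m = 21:00 UTC (rolling into the previous day, 5 February 2022).
1 September 2021 is a Wednesday, so the first Sunday is September 5 and the third is September 19.
1 April 2022 is a Friday, so the first Sunday is April 3 and the third is April 17.
At the standard offset (UTC+08:00), 21:00 UTC + 8h = 05:00 Noreth Province standard time (rolling into the next day, 6 February 2022).
The standard-time date in Noreth Province, 6 February 2022, lies within the daylight-saving period (19 September 2021 – 17 April 2022), so Noreth Province is on daylight time, UTC+09:00.
21:00 UTC + 9h = 06:00 Noreth Province (rolling into the next day, 6 February 2022).

06:00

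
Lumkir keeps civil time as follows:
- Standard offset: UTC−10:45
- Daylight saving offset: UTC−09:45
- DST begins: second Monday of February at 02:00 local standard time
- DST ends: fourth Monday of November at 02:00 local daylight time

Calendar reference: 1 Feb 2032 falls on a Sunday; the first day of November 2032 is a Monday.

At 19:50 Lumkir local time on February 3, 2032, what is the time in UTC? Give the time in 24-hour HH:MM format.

1 February 2032 is a Sunday, so the first Monday is February 2 and the second is February 9.
1 November 2032 is a Monday, so the first Monday is November 1 and the fourth is November 22.
Daylight saving runs 9 February – 22 November; February 3, 2032 is outside that window, so Lumkir is on standard time at UTC−10:45.
19:50 local + 10h45m = 06:35 UTC (rolling into the next day, 4 February 2032).

06:35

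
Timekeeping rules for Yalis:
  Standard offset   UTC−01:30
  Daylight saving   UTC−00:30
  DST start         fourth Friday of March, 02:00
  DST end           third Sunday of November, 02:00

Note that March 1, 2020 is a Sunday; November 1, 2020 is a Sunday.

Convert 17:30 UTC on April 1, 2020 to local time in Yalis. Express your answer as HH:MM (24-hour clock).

1 March 2020 is a Sunday, so the first Friday is March 6 and the fourth is March 27.
1 November 2020 is a Sunday, so the first Sunday is November 1 and the third is November 15.
At the standard offset (UTC−01:30), 17:30 UTC − 1h30m = 16:00 Yalis standard time.
The standard-time date in Yalis, April 1, 2020, falls between 27 March and 15 November, so daylight saving is in effect and Yalis is at UTC−00:30.
17:30 UTC − 0h30m = 17:00 local.

17:00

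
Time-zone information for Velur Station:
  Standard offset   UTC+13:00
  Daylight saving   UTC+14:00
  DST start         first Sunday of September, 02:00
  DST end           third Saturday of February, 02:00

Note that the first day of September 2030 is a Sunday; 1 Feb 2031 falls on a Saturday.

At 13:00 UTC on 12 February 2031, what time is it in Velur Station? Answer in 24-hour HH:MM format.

03:00

1 September 2030 is a Sunday, so the first Sunday is September 1.
1 February 2031 is a Saturday, so the first Saturday is February 1 and the third is February 15.
At the standard offset (UTC+13:00), 13:00 UTC + 13h = 02:00 Velur Station standard time (rolling into the next day, 13 February 2031).
Daylight saving runs 1 September 2030 – 15 February 2031; the standard-time date in Velur Station, 13 February 2031, is inside that window, so Velur Station is at UTC+14:00.
13:00 UTC + 14h = 03:00 local (rolling into the next day, 13 February 2031).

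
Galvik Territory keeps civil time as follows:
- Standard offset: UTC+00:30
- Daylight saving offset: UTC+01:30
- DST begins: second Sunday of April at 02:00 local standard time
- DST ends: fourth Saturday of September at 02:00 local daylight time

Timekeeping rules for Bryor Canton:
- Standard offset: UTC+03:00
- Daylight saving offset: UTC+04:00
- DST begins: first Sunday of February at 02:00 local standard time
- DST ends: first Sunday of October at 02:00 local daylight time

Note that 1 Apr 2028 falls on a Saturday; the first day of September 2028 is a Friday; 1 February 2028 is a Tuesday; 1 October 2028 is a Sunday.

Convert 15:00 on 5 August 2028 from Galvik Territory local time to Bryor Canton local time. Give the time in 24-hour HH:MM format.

1 April 2028 is a Saturday, so the first Sunday is April 2 and the second is April 9.
1 September 2028 is a Friday, so the first Saturday is September 2 and the fourth is September 23.
5 August 2028 falls between 9 April and 23 September, so daylight saving is in effect and Galvik Territory is at UTC+01:30.
15:00 Galvik Territory − 1h30m = 13:30 UTC.
1 February 2028 is a Tuesday, so the first Sunday is February 6.
1 October 2028 is a Sunday, so the first Sunday is October 1.
At the standard offset (UTC+03:00), 13:30 UTC + 3h = 16:30 Bryor Canton standard time.
The standard-time date in Bryor Canton, 5 August 2028, falls between 6 February and 1 October, so daylight saving is in effect and Bryor Canton is at UTC+04:00.
13:30 UTC + 4h = 17:30 Bryor Canton.

17:30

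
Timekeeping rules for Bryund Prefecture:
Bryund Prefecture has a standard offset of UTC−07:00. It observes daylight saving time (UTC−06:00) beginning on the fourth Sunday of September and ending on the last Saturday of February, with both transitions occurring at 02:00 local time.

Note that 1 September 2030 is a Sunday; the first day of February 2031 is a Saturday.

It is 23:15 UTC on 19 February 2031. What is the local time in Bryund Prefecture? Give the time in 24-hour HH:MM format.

1 September 2030 is a Sunday, so the first Sunday is September 1 and the fourth is September 22.
1 February 2031 is a Saturday, so Saturdays fall on 1, 8, 15, 22; the last is February 22.
At the standard offset (UTC−07:00), 23:15 UTC − 7h = 16:15 Bryund Prefecture standard time.
Daylight saving runs 22 September 2030 – 22 February 2031; the standard-time date in Bryund Prefecture, 19 February 2031, is inside that window, so Bryund Prefecture is at UTC−06:00.
23:15 UTC − 6h = 17:15 local.

17:15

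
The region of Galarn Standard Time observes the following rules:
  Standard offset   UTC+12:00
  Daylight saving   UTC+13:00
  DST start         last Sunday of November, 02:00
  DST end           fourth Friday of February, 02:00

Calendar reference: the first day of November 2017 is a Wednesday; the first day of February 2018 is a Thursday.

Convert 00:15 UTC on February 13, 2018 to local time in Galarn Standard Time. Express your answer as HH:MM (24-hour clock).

1 November 2017 is a Wednesday, so Sundays fall on 5, 12, 19, 26; the last is November 26.
1 February 2018 is a Thursday, so the first Friday is February 2 and the fourth is February 23.
At the standard offset (UTC+12:00), 00:15 UTC + 12h = 12:15 Galarn Standard Time standard time.
The standard-time date in Galarn Standard Time, February 13, 2018, falls between 26 November 2017 and 23 February 2018, so daylight saving is in effect and Galarn Standard Time is at UTC+13:00.
00:15 UTC + 13h = 13:15 local.

13:15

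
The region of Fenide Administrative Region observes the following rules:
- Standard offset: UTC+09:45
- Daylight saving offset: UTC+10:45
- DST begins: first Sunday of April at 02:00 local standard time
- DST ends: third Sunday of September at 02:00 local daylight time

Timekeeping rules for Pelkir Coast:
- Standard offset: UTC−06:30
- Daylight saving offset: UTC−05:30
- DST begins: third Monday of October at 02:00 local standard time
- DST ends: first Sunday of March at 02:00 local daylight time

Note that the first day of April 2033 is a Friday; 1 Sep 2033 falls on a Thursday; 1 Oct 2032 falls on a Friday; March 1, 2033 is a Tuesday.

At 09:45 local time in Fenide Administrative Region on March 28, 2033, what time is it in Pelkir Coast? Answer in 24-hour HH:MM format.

17:30

1 April 2033 is a Friday, so the first Sunday is April 3.
1 September 2033 is a Thursday, so the first Sunday is September 4 and the third is September 18.
Daylight saving runs 3 April – 18 September; March 28, 2033 is outside that window, so Fenide Administrative Region is on standard time at UTC+09:45.
09:45 Fenide Administrative Region − 9h45m = 00:00 UTC.
1 October 2032 is a Friday, so the first Monday is October 4 and the third is October 18.
1 March 2033 is a Tuesday, so the first Sunday is March 6.
At the standard offset (UTC−06:30), 00:00 UTC − 6h30m = 17:30 Pelkir Coast standard time (rolling into the previous day, 27 March 2033).
Daylight saving runs 18 October 2032 – 6 March 2033; the standard-time date in Pelkir Coast, March 27, 2033, is outside that window, so Pelkir Coast is on standard time at UTC−06:30.
00:00 UTC − 6h30m = 17:30 Pelkir Coast (rolling into the previous day, 27 March 2033).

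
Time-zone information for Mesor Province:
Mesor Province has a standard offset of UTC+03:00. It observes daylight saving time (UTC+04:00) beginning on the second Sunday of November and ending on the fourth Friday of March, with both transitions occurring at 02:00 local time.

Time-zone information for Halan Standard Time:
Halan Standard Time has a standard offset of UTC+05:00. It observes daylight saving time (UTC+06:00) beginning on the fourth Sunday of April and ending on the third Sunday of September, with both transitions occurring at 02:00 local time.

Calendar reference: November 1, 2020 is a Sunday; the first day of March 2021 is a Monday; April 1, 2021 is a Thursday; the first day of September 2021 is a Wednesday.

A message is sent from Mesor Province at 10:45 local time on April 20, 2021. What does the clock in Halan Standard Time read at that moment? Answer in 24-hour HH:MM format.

12:45

1 November 2020 is a Sunday, so the first Sunday is November 1 and the second is November 8.
1 March 2021 is a Monday, so the first Friday is March 5 and the fourth is March 26.
Daylight saving runs 8 November 2020 – 26 March 2021; April 20, 2021 is outside that window, so Mesor Province is on standard time at UTC+03:00.
10:45 Mesor Province − 3h = 07:45 UTC.
1 April 2021 is a Thursday, so the first Sunday is April 4 and the fourth is April 25.
1 September 2021 is a Wednesday, so the first Sunday is September 5 and the third is September 19.
At the standard offset (UTC+05:00), 07:45 UTC + 5h = 12:45 Halan Standard Time standard time.
Daylight saving runs 25 April – 19 September; the standard-time date in Halan Standard Time, April 20, 2021, is outside that window, so Halan Standard Time is on standard time at UTC+05:00.
07:45 UTC + 5h = 12:45 Halan Standard Time.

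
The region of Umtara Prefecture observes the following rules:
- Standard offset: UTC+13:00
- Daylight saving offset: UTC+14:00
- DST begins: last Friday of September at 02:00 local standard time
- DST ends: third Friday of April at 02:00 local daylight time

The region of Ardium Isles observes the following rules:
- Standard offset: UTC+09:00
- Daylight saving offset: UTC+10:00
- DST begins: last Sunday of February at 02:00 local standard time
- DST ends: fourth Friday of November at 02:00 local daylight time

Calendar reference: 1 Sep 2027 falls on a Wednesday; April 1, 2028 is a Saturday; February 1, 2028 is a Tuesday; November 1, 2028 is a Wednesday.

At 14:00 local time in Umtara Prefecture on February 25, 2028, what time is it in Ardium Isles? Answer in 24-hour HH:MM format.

1 September 2027 is a Wednesday, so Fridays fall on 3, 10, 17, 24; the last is September 24.
1 April 2028 is a Saturday, so the first Friday is April 7 and the third is April 21.
Daylight saving runs 24 September 2027 – 21 April 2028; February 25, 2028 is inside that window, so Umtara Prefecture is at UTC+14:00.
14:00 Umtara Prefecture − 14h = 00:00 UTC.
1 February 2028 is a Tuesday, so Sundays fall on 6, 13, 20, 27; the last is February 27.
1 November 2028 is a Wednesday, so the first Friday is November 3 and the fourth is November 24.
At the standard offset (UTC+09:00), 00:00 UTC + 9h = 09:00 Ardium Isles standard time.
Daylight saving runs 27 February – 24 November; the standard-time date in Ardium Isles, February 25, 2028, is outside that window, so Ardium Isles is on standard time at UTC+09:00.
00:00 UTC + 9h = 09:00 Ardium Isles.

09:00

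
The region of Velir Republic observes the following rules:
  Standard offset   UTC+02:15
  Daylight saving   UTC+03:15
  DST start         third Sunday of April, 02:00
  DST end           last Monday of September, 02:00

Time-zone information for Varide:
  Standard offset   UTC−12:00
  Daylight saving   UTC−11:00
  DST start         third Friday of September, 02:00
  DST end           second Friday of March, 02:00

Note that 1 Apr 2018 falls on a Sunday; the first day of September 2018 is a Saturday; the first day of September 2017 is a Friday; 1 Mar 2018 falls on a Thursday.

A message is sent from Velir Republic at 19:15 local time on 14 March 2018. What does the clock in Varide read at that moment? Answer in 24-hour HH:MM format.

1 April 2018 is a Sunday, so the first Sunday is April 1 and the third is April 15.
1 September 2018 is a Saturday, so Mondays fall on 3, 10, 17, 24; the last is September 24.
14 March 2018 is outside the daylight-saving period (15 April – 24 September), so Velir Republic is on standard time, UTC+02:15.
19:15 Velir Republic − 2h15m = 17:00 UTC.
1 September 2017 is a Friday, so the first Friday is September 1 and the third is September 15.
1 March 2018 is a Thursday, so the first Friday is March 2 and the second is March 9.
At the standard offset (UTC−12:00), 17:00 UTC − 12h = 05:00 Varide standard time.
The standard-time date in Varide, 14 March 2018, does not fall between 15 September 2017 and 9 March 2018, so daylight saving is not in effect and Varide is at UTC−12:00.
17:00 UTC − 12h = 05:00 Varide.

05:00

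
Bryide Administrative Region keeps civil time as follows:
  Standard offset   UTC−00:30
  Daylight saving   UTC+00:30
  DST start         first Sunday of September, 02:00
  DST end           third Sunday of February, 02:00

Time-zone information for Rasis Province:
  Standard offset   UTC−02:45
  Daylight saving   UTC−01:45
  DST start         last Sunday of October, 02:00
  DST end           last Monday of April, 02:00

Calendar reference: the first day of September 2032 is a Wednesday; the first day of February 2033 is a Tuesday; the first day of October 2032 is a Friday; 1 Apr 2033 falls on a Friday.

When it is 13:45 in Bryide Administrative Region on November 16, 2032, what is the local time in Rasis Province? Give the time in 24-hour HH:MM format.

11:30

1 September 2032 is a Wednesday, so the first Sunday is September 5.
1 February 2033 is a Tuesday, so the first Sunday is February 6 and the third is February 20.
November 16, 2032 falls between 5 September 2032 and 20 February 2033, so daylight saving is in effect and Bryide Administrative Region is at UTC+00:30.
13:45 Bryide Administrative Region − 0h30m = 13:15 UTC.
1 October 2032 is a Friday, so Sundays fall on 3, 10, 17, 24, 31; the last is October 31.
1 April 2033 is a Friday, so Mondays fall on 4, 11, 18, 25; the last is April 25.
At the standard offset (UTC−02:45), 13:15 UTC − 2h45m = 10:30 Rasis Province standard time.
Daylight saving runs 31 October 2032 – 25 April 2033; the standard-time date in Rasis Province, November 16, 2032, is inside that window, so Rasis Province is at UTC−01:45.
13:15 UTC − 1h45m = 11:30 Rasis Province.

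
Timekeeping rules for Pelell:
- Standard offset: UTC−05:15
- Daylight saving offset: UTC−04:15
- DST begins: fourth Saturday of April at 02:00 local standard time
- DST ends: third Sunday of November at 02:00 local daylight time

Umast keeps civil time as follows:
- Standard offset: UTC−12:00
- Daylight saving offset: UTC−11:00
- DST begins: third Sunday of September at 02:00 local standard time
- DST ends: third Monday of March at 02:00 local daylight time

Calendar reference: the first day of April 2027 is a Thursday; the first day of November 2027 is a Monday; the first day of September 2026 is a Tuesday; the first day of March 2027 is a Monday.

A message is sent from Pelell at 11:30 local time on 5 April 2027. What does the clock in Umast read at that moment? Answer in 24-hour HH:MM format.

04:45

1 April 2027 is a Thursday, so the first Saturday is April 3 and the fourth is April 24.
1 November 2027 is a Monday, so the first Sunday is November 7 and the third is November 21.
5 April 2027 does not fall between 24 April and 21 November, so daylight saving is not in effect and Pelell is at UTC−05:15.
11:30 Pelell + 5h15m = 16:45 UTC.
1 September 2026 is a Tuesday, so the first Sunday is September 6 and the third is September 20.
1 March 2027 is a Monday, so the first Monday is March 1 and the third is March 15.
At the standard offset (UTC−12:00), 16:45 UTC − 12h = 04:45 Umast standard time.
The standard-time date in Umast, 5 April 2027, is outside the daylight-saving period (20 September 2026 – 15 March 2027), so Umast is on standard time, UTC−12:00.
16:45 UTC − 12h = 04:45 Umast.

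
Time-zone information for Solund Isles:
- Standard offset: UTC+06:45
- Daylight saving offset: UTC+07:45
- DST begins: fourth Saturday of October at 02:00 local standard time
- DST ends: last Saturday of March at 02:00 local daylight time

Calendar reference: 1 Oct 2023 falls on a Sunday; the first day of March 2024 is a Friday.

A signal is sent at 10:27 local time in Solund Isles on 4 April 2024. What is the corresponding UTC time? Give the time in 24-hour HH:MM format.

03:42

1 October 2023 is a Sunday, so the first Saturday is October 7 and the fourth is October 28.
1 March 2024 is a Friday, so Saturdays fall on 2, 9, 16, 23, 30; the last is March 30.
Daylight saving runs 28 October 2023 – 30 March 2024; 4 April 2024 is outside that window, so Solund Isles is on standard time at UTC+06:45.
10:27 local − 6h45m = 03:42 UTC.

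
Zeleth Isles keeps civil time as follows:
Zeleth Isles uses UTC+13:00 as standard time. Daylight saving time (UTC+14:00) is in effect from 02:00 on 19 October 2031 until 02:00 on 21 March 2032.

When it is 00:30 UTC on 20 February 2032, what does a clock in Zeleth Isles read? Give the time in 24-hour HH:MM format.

14:30

At the standard offset (UTC+13:00), 00:30 UTC + 13h = 13:30 Zeleth Isles standard time.
The standard-time date in Zeleth Isles, 20 February 2032, lies within the daylight-saving period (19 October 2031 – 21 March 2032), so Zeleth Isles is on daylight time, UTC+14:00.
00:30 UTC + 14h = 14:30 local.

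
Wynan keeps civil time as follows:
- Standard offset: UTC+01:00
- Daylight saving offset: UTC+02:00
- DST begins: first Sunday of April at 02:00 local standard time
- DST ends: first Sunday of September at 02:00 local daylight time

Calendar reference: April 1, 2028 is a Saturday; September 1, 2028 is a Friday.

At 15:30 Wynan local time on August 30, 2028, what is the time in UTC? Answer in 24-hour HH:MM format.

13:30

1 April 2028 is a Saturday, so the first Sunday is April 2.
1 September 2028 is a Friday, so the first Sunday is September 3.
Daylight saving runs 2 April – 3 September; August 30, 2028 is inside that window, so Wynan is at UTC+02:00.
15:30 local − 2h = 13:30 UTC.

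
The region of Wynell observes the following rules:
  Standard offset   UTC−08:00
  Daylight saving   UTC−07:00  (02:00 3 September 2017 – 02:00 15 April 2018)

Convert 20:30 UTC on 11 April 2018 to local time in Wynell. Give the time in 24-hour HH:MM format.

13:30

At the standard offset (UTC−08:00), 20:30 UTC − 8h = 12:30 Wynell standard time.
The standard-time date in Wynell, 11 April 2018, lies within the daylight-saving period (3 September 2017 – 15 April 2018), so Wynell is on daylight time, UTC−07:00.
20:30 UTC − 7h = 13:30 local.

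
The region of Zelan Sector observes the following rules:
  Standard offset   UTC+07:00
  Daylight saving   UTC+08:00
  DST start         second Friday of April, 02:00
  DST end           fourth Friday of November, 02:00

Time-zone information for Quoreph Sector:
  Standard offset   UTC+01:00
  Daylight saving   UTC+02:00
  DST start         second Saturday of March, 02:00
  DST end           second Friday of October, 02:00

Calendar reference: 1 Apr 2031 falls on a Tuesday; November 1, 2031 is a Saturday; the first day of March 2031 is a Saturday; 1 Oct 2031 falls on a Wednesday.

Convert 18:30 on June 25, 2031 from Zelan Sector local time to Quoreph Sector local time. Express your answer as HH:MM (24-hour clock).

12:30

1 April 2031 is a Tuesday, so the first Friday is April 4 and the second is April 11.
1 November 2031 is a Saturday, so the first Friday is November 7 and the fourth is November 28.
Daylight saving runs 11 April – 28 November; June 25, 2031 is inside that window, so Zelan Sector is at UTC+08:00.
18:30 Zelan Sector − 8h = 10:30 UTC.
1 March 2031 is a Saturday, so the first Saturday is March 1 and the second is March 8.
1 October 2031 is a Wednesday, so the first Friday is October 3 and the second is October 10.
At the standard offset (UTC+01:00), 10:30 UTC + 1h = 11:30 Quoreph Sector standard time.
Daylight saving runs 8 March – 10 October; the standard-time date in Quoreph Sector, June 25, 2031, is inside that window, so Quoreph Sector is at UTC+02:00.
10:30 UTC + 2h = 12:30 Quoreph Sector.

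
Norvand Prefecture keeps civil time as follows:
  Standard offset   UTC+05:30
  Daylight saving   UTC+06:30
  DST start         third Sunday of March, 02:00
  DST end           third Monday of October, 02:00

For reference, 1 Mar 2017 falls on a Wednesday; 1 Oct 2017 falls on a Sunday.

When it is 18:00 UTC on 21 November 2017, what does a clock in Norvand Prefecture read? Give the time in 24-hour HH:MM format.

23:30

1 March 2017 is a Wednesday, so the first Sunday is March 5 and the third is March 19.
1 October 2017 is a Sunday, so the first Monday is October 2 and the third is October 16.
At the standard offset (UTC+05:30), 18:00 UTC + 5h30m = 23:30 Norvand Prefecture standard time.
Daylight saving runs 19 March – 16 October; the standard-time date in Norvand Prefecture, 21 November 2017, is outside that window, so Norvand Prefecture is on standard time at UTC+05:30.
18:00 UTC + 5h30m = 23:30 local.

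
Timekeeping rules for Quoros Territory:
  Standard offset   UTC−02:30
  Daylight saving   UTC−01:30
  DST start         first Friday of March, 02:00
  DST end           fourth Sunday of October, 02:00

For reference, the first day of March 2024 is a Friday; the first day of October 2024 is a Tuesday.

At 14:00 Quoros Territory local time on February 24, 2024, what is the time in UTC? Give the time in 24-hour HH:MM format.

16:30

1 March 2024 is a Friday, so the first Friday is March 1.
1 October 2024 is a Tuesday, so the first Sunday is October 6 and the fourth is October 27.
February 24, 2024 does not fall between 1 March and 27 October, so daylight saving is not in effect and Quoros Territory is at UTC−02:30.
14:00 local + 2h30m = 16:30 UTC.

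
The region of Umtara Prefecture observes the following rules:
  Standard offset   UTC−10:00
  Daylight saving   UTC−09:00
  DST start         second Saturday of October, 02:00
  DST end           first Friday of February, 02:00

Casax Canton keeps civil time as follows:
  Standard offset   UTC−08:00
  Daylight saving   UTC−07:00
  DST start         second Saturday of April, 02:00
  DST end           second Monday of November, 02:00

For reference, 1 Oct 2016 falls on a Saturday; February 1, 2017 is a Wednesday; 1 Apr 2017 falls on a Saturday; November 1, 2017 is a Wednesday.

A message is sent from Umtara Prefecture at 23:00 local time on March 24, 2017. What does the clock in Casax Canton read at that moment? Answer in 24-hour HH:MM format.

1 October 2016 is a Saturday, so the first Saturday is October 1 and the second is October 8.
1 February 2017 is a Wednesday, so the first Friday is February 3.
March 24, 2017 does not fall between 8 October 2016 and 3 February 2017, so daylight saving is not in effect and Umtara Prefecture is at UTC−10:00.
23:00 Umtara Prefecture + 10h = 09:00 UTC (rolling into the next day, 25 March 2017).
1 April 2017 is a Saturday, so the first Saturday is April 1 and the second is April 8.
1 November 2017 is a Wednesday, so the first Monday is November 6 and the second is November 13.
At the standard offset (UTC−08:00), 09:00 UTC − 8h = 01:00 Casax Canton standard time.
The standard-time date in Casax Canton, March 25, 2017, is outside the daylight-saving period (8 April – 13 November), so Casax Canton is on standard time, UTC−08:00.
09:00 UTC − 8h = 01:00 Casax Canton.

01:00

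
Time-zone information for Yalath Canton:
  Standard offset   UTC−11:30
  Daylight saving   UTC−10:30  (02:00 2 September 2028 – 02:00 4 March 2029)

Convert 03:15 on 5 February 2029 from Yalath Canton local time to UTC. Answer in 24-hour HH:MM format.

13:45

5 February 2029 lies within the daylight-saving period (2 September 2028 – 4 March 2029), so Yalath Canton is on daylight time, UTC−10:30.
03:15 local + 10h30m = 13:45 UTC.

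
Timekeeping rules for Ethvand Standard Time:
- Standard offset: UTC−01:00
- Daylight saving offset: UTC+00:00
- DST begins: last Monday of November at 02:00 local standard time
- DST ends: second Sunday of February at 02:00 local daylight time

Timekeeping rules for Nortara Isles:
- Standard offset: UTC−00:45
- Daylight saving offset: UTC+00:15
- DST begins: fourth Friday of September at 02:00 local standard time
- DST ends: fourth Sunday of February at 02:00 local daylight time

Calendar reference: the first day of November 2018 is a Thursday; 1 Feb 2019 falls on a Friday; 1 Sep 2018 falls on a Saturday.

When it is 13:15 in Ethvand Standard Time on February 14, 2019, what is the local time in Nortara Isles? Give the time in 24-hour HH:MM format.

14:30

1 November 2018 is a Thursday, so Mondays fall on 5, 12, 19, 26; the last is November 26.
1 February 2019 is a Friday, so the first Sunday is February 3 and the second is February 10.
February 14, 2019 does not fall between 26 November 2018 and 10 February 2019, so daylight saving is not in effect and Ethvand Standard Time is at UTC−01:00.
13:15 Ethvand Standard Time + 1h = 14:15 UTC.
1 September 2018 is a Saturday, so the first Friday is September 7 and the fourth is September 28.
1 February 2019 is a Friday, so the first Sunday is February 3 and the fourth is February 24.
At the standard offset (UTC−00:45), 14:15 UTC − 0h45m = 13:30 Nortara Isles standard time.
Daylight saving runs 28 September 2018 – 24 February 2019; the standard-time date in Nortara Isles, February 14, 2019, is inside that window, so Nortara Isles is at UTC+00:15.
14:15 UTC + 0h15m = 14:30 Nortara Isles.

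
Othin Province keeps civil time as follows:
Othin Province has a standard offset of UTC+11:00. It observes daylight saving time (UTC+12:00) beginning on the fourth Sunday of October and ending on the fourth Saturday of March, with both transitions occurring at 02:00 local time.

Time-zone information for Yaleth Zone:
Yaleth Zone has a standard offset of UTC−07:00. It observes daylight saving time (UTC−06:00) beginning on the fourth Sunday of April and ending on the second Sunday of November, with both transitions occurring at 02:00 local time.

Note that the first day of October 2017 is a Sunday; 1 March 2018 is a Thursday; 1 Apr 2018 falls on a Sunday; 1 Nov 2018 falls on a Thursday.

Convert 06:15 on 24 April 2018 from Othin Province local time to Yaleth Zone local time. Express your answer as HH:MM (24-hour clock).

1 October 2017 is a Sunday, so the first Sunday is October 1 and the fourth is October 22.
1 March 2018 is a Thursday, so the first Saturday is March 3 and the fourth is March 24.
24 April 2018 does not fall between 22 October 2017 and 24 March 2018, so daylight saving is not in effect and Othin Province is at UTC+11:00.
06:15 Othin Province − 11h = 19:15 UTC (rolling into the previous day, 23 April 2018).
1 April 2018 is a Sunday, so the first Sunday is April 1 and the fourth is April 22.
1 November 2018 is a Thursday, so the first Sunday is November 4 and the second is November 11.
At the standard offset (UTC−07:00), 19:15 UTC − 7h = 12:15 Yaleth Zone standard time.
The standard-time date in Yaleth Zone, 23 April 2018, falls between 22 April and 11 November, so daylight saving is in effect and Yaleth Zone is at UTC−06:00.
19:15 UTC − 6h = 13:15 Yaleth Zone.

13:15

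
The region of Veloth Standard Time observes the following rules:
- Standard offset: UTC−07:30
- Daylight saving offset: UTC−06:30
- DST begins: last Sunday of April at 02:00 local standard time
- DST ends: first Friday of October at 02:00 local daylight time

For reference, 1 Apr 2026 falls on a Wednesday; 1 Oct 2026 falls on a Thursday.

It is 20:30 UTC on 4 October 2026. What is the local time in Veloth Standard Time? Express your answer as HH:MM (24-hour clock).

13:00

1 April 2026 is a Wednesday, so Sundays fall on 5, 12, 19, 26; the last is April 26.
1 October 2026 is a Thursday, so the first Friday is October 2.
At the standard offset (UTC−07:30), 20:30 UTC − 7h30m = 13:00 Veloth Standard Time standard time.
The standard-time date in Veloth Standard Time, 4 October 2026, is outside the daylight-saving period (26 April – 2 October), so Veloth Standard Time is on standard time, UTC−07:30.
20:30 UTC − 7h30m = 13:00 local.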